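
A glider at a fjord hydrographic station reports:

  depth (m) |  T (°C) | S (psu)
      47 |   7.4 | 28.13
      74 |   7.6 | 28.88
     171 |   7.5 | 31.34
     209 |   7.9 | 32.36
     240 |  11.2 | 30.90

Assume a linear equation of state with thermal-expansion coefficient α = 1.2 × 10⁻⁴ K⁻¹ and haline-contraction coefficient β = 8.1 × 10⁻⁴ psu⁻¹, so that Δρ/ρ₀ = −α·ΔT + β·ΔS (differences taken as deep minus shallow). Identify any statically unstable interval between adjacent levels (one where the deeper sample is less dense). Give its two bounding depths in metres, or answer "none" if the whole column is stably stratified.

209–240 m

Evaluate Δρ/ρ₀ = −αΔT + βΔS across each adjacent pair:
  47–74 m: −αΔT+βΔS = −(1.2 × 10⁻⁴)(+0.2)+(8.1 × 10⁻⁴)(+0.75) = 5.8 × 10⁻⁴ → stable
  74–171 m: −αΔT+βΔS = −(1.2 × 10⁻⁴)(-0.1)+(8.1 × 10⁻⁴)(+2.46) = 2.0 × 10⁻³ → stable
  171–209 m: −αΔT+βΔS = −(1.2 × 10⁻⁴)(+0.4)+(8.1 × 10⁻⁴)(+1.02) = 7.8 × 10⁻⁴ → stable
  209–240 m: −αΔT+βΔS = −(1.2 × 10⁻⁴)(+3.3)+(8.1 × 10⁻⁴)(-1.46) = -1.6 × 10⁻³ → UNSTABLE
The 209–240 m interval has Δρ < 0: lighter water underlies denser water.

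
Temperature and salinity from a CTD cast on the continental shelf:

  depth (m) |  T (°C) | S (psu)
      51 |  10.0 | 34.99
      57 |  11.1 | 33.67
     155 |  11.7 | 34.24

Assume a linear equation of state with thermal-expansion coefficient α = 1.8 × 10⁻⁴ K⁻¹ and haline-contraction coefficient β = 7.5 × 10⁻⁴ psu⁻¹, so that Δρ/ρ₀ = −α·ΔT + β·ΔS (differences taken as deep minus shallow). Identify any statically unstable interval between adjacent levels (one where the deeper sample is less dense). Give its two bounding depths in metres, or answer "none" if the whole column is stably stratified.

51–57 m

Evaluate Δρ/ρ₀ = −αΔT + βΔS across each adjacent pair:
  51–57 m: −αΔT+βΔS = −(1.8 × 10⁻⁴)(+1.1)+(7.5 × 10⁻⁴)(-1.32) = -1.2 × 10⁻³ → UNSTABLE
  57–155 m: −αΔT+βΔS = −(1.8 × 10⁻⁴)(+0.6)+(7.5 × 10⁻⁴)(+0.57) = 3.2 × 10⁻⁴ → stable
The 51–57 m interval has Δρ < 0: lighter water underlies denser water.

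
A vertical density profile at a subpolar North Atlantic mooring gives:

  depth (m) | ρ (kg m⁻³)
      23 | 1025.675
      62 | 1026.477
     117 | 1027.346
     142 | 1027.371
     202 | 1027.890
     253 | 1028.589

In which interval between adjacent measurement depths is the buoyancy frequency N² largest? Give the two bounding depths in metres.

Compute the density gradient over each adjacent pair:
  23–62 m: Δρ/Δz = 0.802/39 = 0.021 kg m⁻⁴
  62–117 m: Δρ/Δz = 0.869/55 = 0.016 kg m⁻⁴
  117–142 m: Δρ/Δz = 0.025/25 = 1.0 × 10⁻³ kg m⁻⁴
  142–202 m: Δρ/Δz = 0.519/60 = 8.6 × 10⁻³ kg m⁻⁴
  202–253 m: Δρ/Δz = 0.699/51 = 0.014 kg m⁻⁴
The largest gradient is in the 23–62 m interval — the pycnocline.

23–62 m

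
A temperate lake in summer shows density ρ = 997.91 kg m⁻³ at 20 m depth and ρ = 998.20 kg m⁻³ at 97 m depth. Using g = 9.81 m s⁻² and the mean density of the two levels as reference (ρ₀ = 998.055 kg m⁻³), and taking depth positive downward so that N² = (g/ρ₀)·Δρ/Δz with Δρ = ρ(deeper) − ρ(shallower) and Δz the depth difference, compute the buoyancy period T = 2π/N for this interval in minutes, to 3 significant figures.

17.2 min

Δρ = 998.20 − 997.91 = 0.29 kg m⁻³ over Δz = 97 − 20 = 77 m.
N² = (9.81/998.055) × (0.29/77) = 3.7019 × 10⁻⁵ s⁻².
N = √(3.7019 × 10⁻⁵) = 6.0843 × 10⁻³ rad s⁻¹, so T = 2π/N = 1.0327 × 10³ s = 17.212 min ≈ 17.2 min.
Since Δρ > 0 the layer is stably stratified.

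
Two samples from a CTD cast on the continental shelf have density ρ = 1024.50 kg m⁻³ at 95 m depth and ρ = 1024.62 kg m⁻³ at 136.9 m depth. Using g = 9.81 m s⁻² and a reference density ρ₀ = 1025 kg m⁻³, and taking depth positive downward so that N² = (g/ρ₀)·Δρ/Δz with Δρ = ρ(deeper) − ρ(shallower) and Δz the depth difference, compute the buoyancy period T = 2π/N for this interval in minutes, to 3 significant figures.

Δρ = 1024.62 − 1024.50 = 0.12 kg m⁻³ over Δz = 136.9 − 95 = 41.9 m.
N² = (9.81/1025) × (0.12/41.9) = 2.7410 × 10⁻⁵ s⁻².
N = √(2.7410 × 10⁻⁵) = 5.2355 × 10⁻³ rad s⁻¹, so T = 2π/N = 1.2001 × 10³ s = 20.002 min ≈ 20.0 min.

20.0 min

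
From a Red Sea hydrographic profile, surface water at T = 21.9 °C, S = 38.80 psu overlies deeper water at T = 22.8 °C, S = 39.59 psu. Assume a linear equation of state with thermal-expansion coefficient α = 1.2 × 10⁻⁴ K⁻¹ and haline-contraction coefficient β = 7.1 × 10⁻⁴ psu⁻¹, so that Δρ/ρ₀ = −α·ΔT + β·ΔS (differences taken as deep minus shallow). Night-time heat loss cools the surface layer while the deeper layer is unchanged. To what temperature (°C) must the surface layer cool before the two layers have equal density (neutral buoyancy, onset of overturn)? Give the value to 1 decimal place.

18.1 °C

Neutral buoyancy requires Δρ = 0, i.e. −α(T_deep − T_surf′) + β(S_deep − S_surf) = 0.
T_surf′ = T_deep − (β/α)·ΔS = 22.8 − (7.1 × 10⁻⁴/1.2 × 10⁻⁴)·(+0.79) = 18.126 °C.
Cooling required: 21.9 − (18.126) = 3.774 °C.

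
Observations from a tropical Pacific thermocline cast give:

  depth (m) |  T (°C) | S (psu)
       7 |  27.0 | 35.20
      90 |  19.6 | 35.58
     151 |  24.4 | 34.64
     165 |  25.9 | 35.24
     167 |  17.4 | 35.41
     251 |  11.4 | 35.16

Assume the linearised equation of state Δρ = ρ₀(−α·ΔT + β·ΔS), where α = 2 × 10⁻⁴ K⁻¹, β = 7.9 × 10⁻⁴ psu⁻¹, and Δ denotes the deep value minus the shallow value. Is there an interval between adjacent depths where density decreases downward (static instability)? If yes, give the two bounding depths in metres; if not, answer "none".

90–151 m

Evaluate Δρ/ρ₀ = −αΔT + βΔS across each adjacent pair:
  7–90 m: −αΔT+βΔS = −(2 × 10⁻⁴)(-7.4)+(7.9 × 10⁻⁴)(+0.38) = 1.8 × 10⁻³ → stable
  90–151 m: −αΔT+βΔS = −(2 × 10⁻⁴)(+4.8)+(7.9 × 10⁻⁴)(-0.94) = -1.7 × 10⁻³ → UNSTABLE
  151–165 m: −αΔT+βΔS = −(2 × 10⁻⁴)(+1.5)+(7.9 × 10⁻⁴)(+0.60) = 1.7 × 10⁻⁴ → stable
  165–167 m: −αΔT+βΔS = −(2 × 10⁻⁴)(-8.5)+(7.9 × 10⁻⁴)(+0.17) = 1.8 × 10⁻³ → stable
  167–251 m: −αΔT+βΔS = −(2 × 10⁻⁴)(-6.0)+(7.9 × 10⁻⁴)(-0.25) = 1.0 × 10⁻³ → stable
The 90–151 m interval has Δρ < 0: lighter water underlies denser water.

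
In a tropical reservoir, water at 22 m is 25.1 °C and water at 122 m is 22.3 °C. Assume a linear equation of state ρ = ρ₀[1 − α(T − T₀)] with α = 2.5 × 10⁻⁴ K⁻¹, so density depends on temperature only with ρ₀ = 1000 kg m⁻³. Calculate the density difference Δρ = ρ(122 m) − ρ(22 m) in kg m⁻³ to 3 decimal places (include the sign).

+0.700 kg m⁻³

ΔT = -2.8 K, Δρ/ρ₀ = −αΔT = 7.00 × 10⁻⁴.
Δρ = 1000 × (7.00 × 10⁻⁴) = +0.700 kg m⁻³.
Positive Δρ: denser below, stable.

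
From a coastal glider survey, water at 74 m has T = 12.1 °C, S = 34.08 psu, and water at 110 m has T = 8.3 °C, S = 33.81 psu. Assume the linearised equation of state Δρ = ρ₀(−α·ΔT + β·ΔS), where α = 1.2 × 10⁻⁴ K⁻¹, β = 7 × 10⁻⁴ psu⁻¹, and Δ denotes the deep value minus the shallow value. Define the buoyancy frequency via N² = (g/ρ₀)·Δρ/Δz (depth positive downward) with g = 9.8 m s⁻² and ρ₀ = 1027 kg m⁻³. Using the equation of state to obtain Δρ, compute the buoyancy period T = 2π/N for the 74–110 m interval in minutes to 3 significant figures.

ΔT = -3.8 K, ΔS = -0.27 psu (deep − shallow).
Δρ/ρ₀ = −αΔT + βΔS = 4.56 × 10⁻⁴ − 1.89 × 10⁻⁴ = 2.67 × 10⁻⁴, so Δρ ≈ 0.2742 kg m⁻³.
N² = (g/ρ₀)·Δρ/Δz = g·(Δρ/ρ₀)/Δz = 9.8 × 2.67 × 10⁻⁴ / 36 = 7.2683 × 10⁻⁵ s⁻².
N = √(7.2683 × 10⁻⁵) = 8.5254 × 10⁻³ rad s⁻¹ → T = 2π/N = 737.00 s = 12.283 min ≈ 12.3 min.

12.3 min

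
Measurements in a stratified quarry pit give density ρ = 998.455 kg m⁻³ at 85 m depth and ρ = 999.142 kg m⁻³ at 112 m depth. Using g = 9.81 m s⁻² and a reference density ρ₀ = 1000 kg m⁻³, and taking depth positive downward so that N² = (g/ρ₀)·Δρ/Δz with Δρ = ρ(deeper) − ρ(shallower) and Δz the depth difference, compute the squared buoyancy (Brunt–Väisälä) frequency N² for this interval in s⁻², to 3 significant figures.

Δρ = 999.142 − 998.455 = 0.687 kg m⁻³ over Δz = 112 − 85 = 27 m.
N² = (9.81/1000) × (0.687/27) = 2.4961 × 10⁻⁴ s⁻² ≈ 2.50 × 10⁻⁴ s⁻².

2.50 × 10⁻⁴ s⁻²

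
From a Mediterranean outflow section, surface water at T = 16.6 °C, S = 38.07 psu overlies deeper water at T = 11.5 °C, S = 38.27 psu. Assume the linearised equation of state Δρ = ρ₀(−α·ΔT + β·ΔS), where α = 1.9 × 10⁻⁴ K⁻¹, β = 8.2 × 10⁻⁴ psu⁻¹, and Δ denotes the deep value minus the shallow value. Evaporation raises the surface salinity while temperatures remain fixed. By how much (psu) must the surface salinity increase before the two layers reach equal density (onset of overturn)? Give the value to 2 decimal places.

1.38 psu

Neutral buoyancy requires −α(T_deep − T_surf) + β(S_deep − S_surf′) = 0.
S_surf′ = S_deep − (α/β)·ΔT = 38.27 − (1.9 × 10⁻⁴/8.2 × 10⁻⁴)·(-5.1) = 39.4517 psu.
Increase required: 39.4517 − 38.07 = 1.3817 psu.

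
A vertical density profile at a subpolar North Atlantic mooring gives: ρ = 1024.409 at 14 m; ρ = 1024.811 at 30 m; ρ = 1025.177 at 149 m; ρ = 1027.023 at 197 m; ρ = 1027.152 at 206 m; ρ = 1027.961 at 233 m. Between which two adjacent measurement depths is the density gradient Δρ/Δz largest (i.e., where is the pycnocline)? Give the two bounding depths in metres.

Compute the density gradient over each adjacent pair:
  14–30 m: Δρ/Δz = 0.402/16 = 0.025 kg m⁻⁴
  30–149 m: Δρ/Δz = 0.366/119 = 3.1 × 10⁻³ kg m⁻⁴
  149–197 m: Δρ/Δz = 1.846/48 = 0.038 kg m⁻⁴
  197–206 m: Δρ/Δz = 0.129/9 = 0.014 kg m⁻⁴
  206–233 m: Δρ/Δz = 0.809/27 = 0.030 kg m⁻⁴
The largest gradient is in the 149–197 m interval — the pycnocline.

149–197 m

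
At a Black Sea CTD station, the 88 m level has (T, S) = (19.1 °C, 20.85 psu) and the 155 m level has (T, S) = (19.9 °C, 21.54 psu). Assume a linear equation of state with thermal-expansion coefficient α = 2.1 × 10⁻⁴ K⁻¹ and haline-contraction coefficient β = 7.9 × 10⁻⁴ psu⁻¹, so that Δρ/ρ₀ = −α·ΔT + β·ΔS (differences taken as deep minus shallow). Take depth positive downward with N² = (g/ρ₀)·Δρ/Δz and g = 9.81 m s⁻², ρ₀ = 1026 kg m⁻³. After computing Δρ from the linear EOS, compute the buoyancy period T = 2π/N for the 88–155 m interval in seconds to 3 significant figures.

ΔT = +0.8 K, ΔS = +0.69 psu (deep − shallow).
Δρ/ρ₀ = −αΔT + βΔS = -1.68 × 10⁻⁴ + 5.451 × 10⁻⁴ = 3.771 × 10⁻⁴, so Δρ ≈ 0.3869 kg m⁻³.
N² = (g/ρ₀)·Δρ/Δz = g·(Δρ/ρ₀)/Δz = 9.81 × 3.771 × 10⁻⁴ / 67 = 5.5214 × 10⁻⁵ s⁻².
N = √(5.5214 × 10⁻⁵) = 7.4306 × 10⁻³ rad s⁻¹ → T = 2π/N = 845.58 s ≈ 846 s.

846 s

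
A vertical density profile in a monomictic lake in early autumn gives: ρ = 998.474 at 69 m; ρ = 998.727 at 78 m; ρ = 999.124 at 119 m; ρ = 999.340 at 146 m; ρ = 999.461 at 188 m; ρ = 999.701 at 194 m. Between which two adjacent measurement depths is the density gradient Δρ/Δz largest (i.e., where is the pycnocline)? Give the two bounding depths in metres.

188–194 m

Compute the density gradient over each adjacent pair:
  69–78 m: Δρ/Δz = 0.253/9 = 0.028 kg m⁻⁴
  78–119 m: Δρ/Δz = 0.397/41 = 9.7 × 10⁻³ kg m⁻⁴
  119–146 m: Δρ/Δz = 0.216/27 = 8.0 × 10⁻³ kg m⁻⁴
  146–188 m: Δρ/Δz = 0.121/42 = 2.9 × 10⁻³ kg m⁻⁴
  188–194 m: Δρ/Δz = 0.240/6 = 0.040 kg m⁻⁴
The largest gradient is in the 188–194 m interval — the pycnocline.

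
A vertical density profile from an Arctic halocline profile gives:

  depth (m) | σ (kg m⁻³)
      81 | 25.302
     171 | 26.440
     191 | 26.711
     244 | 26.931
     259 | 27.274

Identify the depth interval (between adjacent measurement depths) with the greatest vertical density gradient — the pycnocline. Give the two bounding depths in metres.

Compute the density gradient over each adjacent pair:
  81–171 m: Δρ/Δz = 1.138/90 = 0.013 kg m⁻⁴
  171–191 m: Δρ/Δz = 0.271/20 = 0.014 kg m⁻⁴
  191–244 m: Δρ/Δz = 0.220/53 = 4.2 × 10⁻³ kg m⁻⁴
  244–259 m: Δρ/Δz = 0.343/15 = 0.023 kg m⁻⁴
The largest gradient is in the 244–259 m interval — the pycnocline.

244–259 m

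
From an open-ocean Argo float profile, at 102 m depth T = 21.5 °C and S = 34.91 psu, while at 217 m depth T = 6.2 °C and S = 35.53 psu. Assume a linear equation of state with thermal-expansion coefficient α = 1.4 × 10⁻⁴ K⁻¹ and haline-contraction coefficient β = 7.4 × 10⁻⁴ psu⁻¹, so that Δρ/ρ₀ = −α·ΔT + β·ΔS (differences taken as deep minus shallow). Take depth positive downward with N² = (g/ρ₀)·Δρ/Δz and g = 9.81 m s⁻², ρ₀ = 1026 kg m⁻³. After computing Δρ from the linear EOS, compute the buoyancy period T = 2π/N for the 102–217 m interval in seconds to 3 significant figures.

ΔT = -15.3 K, ΔS = +0.62 psu (deep − shallow).
Δρ/ρ₀ = −αΔT + βΔS = 2.142 × 10⁻³ + 4.588 × 10⁻⁴ = 2.6008 × 10⁻³, so Δρ ≈ 2.668 kg m⁻³.
N² = (g/ρ₀)·Δρ/Δz = g·(Δρ/ρ₀)/Δz = 9.81 × 2.6008 × 10⁻³ / 115 = 2.2186 × 10⁻⁴ s⁻².
N = √(2.2186 × 10⁻⁴) = 0.014895 rad s⁻¹ → T = 2π/N = 421.83 s ≈ 422 s.

422 s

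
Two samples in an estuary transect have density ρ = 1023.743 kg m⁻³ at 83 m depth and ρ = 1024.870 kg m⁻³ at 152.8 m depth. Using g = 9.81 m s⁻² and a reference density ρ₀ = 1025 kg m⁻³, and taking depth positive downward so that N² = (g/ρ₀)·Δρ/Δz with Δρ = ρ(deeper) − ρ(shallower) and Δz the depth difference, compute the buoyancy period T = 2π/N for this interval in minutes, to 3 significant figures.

Δρ = 1024.870 − 1023.743 = 1.127 kg m⁻³ over Δz = 152.8 − 83 = 69.8 m.
N² = (9.81/1025) × (1.127/69.8) = 1.5453 × 10⁻⁴ s⁻².
N = √(1.5453 × 10⁻⁴) = 0.012431 rad s⁻¹, so T = 2π/N = 505.44 s = 8.4240 min ≈ 8.42 min.

8.42 min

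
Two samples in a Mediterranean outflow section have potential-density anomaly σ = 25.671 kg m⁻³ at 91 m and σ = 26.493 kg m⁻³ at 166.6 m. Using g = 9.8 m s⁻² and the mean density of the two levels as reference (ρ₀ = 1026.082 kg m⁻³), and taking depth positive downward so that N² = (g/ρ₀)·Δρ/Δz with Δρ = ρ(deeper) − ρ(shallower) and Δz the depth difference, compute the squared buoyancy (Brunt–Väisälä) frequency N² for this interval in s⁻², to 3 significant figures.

1.04 × 10⁻⁴ s⁻²

Δρ = 1026.493 − 1025.671 = 0.822 kg m⁻³ over Δz = 166.6 − 91 = 75.6 m.
N² = (9.8/1026.082) × (0.822/75.6) = 1.0385 × 10⁻⁴ s⁻² ≈ 1.04 × 10⁻⁴ s⁻².
A positive N² confirms static stability across the interval.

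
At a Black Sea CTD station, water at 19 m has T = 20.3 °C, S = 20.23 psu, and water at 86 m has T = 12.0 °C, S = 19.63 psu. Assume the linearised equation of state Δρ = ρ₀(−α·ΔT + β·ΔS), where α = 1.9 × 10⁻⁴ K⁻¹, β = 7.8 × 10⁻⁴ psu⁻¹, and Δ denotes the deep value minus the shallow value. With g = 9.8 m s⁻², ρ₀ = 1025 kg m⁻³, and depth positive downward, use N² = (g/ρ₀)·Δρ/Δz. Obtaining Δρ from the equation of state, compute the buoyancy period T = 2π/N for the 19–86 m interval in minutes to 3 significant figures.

ΔT = -8.3 K, ΔS = -0.60 psu (deep − shallow).
Δρ/ρ₀ = −αΔT + βΔS = 1.577 × 10⁻³ − 4.68 × 10⁻⁴ = 1.109 × 10⁻³, so Δρ ≈ 1.137 kg m⁻³.
N² = (g/ρ₀)·Δρ/Δz = g·(Δρ/ρ₀)/Δz = 9.8 × 1.109 × 10⁻³ / 67 = 1.6221 × 10⁻⁴ s⁻².
N = √(1.6221 × 10⁻⁴) = 0.012736 rad s⁻¹ → T = 2π/N = 493.34 s = 8.2223 min ≈ 8.22 min.

8.22 min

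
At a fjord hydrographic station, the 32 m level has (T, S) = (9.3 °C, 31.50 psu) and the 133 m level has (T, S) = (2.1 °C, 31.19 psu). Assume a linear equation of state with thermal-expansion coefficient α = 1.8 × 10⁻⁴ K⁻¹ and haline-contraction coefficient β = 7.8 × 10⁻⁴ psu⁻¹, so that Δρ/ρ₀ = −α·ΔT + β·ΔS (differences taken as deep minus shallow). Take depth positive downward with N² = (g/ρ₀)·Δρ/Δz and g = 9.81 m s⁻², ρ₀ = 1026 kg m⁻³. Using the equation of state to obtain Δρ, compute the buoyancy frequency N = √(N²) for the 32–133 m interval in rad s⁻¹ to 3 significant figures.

0.0101 rad s⁻¹

ΔT = -7.2 K, ΔS = -0.31 psu (deep − shallow).
Δρ/ρ₀ = −αΔT + βΔS = 1.296 × 10⁻³ − 2.418 × 10⁻⁴ = 1.0542 × 10⁻³, so Δρ ≈ 1.082 kg m⁻³.
N² = (g/ρ₀)·Δρ/Δz = g·(Δρ/ρ₀)/Δz = 9.81 × 1.0542 × 10⁻³ / 101 = 1.0239 × 10⁻⁴ s⁻².
N = √(1.0239 × 10⁻⁴) = 0.010119 rad s⁻¹ ≈ 0.0101 rad s⁻¹.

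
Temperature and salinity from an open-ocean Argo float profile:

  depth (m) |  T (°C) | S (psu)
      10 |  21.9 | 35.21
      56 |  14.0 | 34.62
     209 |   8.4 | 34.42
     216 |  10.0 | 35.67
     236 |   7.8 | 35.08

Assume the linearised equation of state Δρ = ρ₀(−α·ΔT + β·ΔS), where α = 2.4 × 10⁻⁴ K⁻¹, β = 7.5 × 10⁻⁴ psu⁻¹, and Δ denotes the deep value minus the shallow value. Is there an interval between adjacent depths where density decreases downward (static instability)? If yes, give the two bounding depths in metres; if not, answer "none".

none

Evaluate Δρ/ρ₀ = −αΔT + βΔS across each adjacent pair:
  10–56 m: −αΔT+βΔS = −(2.4 × 10⁻⁴)(-7.9)+(7.5 × 10⁻⁴)(-0.59) = 1.5 × 10⁻³ → stable
  56–209 m: −αΔT+βΔS = −(2.4 × 10⁻⁴)(-5.6)+(7.5 × 10⁻⁴)(-0.20) = 1.2 × 10⁻³ → stable
  209–216 m: −αΔT+βΔS = −(2.4 × 10⁻⁴)(+1.6)+(7.5 × 10⁻⁴)(+1.25) = 5.5 × 10⁻⁴ → stable
  216–236 m: −αΔT+βΔS = −(2.4 × 10⁻⁴)(-2.2)+(7.5 × 10⁻⁴)(-0.59) = 8.6 × 10⁻⁵ → stable
Every interval has Δρ > 0: the column is stably stratified throughout.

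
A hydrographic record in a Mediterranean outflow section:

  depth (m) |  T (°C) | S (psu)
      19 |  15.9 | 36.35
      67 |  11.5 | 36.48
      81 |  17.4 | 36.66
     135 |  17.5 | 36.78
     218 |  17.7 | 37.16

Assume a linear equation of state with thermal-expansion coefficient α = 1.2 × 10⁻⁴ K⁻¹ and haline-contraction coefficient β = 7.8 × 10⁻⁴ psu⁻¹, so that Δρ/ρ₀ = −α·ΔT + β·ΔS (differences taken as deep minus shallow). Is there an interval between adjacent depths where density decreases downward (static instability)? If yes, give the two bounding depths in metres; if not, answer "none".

Evaluate Δρ/ρ₀ = −αΔT + βΔS across each adjacent pair:
  19–67 m: −αΔT+βΔS = −(1.2 × 10⁻⁴)(-4.4)+(7.8 × 10⁻⁴)(+0.13) = 6.3 × 10⁻⁴ → stable
  67–81 m: −αΔT+βΔS = −(1.2 × 10⁻⁴)(+5.9)+(7.8 × 10⁻⁴)(+0.18) = -5.7 × 10⁻⁴ → UNSTABLE
  81–135 m: −αΔT+βΔS = −(1.2 × 10⁻⁴)(+0.1)+(7.8 × 10⁻⁴)(+0.12) = 8.2 × 10⁻⁵ → stable
  135–218 m: −αΔT+βΔS = −(1.2 × 10⁻⁴)(+0.2)+(7.8 × 10⁻⁴)(+0.38) = 2.7 × 10⁻⁴ → stable
The 67–81 m interval has Δρ < 0: lighter water underlies denser water.

67–81 m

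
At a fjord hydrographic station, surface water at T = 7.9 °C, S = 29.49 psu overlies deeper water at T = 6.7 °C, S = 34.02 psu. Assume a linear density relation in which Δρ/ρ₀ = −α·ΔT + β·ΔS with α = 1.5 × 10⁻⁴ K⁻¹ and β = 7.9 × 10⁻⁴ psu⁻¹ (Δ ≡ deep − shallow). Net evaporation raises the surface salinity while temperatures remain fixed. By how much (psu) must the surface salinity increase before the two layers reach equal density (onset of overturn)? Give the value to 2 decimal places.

Neutral buoyancy requires −α(T_deep − T_surf) + β(S_deep − S_surf′) = 0.
S_surf′ = S_deep − (α/β)·ΔT = 34.02 − (1.5 × 10⁻⁴/7.9 × 10⁻⁴)·(-1.2) = 34.2478 psu.
Increase required: 34.2478 − 29.49 = 4.7578 psu.

4.76 psu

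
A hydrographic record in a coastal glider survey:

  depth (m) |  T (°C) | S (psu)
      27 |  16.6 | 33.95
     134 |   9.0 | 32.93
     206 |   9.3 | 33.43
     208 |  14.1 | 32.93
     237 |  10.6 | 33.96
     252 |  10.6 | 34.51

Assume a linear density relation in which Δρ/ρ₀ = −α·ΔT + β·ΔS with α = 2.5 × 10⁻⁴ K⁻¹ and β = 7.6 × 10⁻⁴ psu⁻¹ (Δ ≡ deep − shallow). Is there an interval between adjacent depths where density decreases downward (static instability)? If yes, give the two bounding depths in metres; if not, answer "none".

206–208 m

Evaluate Δρ/ρ₀ = −αΔT + βΔS across each adjacent pair:
  27–134 m: −αΔT+βΔS = −(2.5 × 10⁻⁴)(-7.6)+(7.6 × 10⁻⁴)(-1.02) = 1.1 × 10⁻³ → stable
  134–206 m: −αΔT+βΔS = −(2.5 × 10⁻⁴)(+0.3)+(7.6 × 10⁻⁴)(+0.50) = 3.1 × 10⁻⁴ → stable
  206–208 m: −αΔT+βΔS = −(2.5 × 10⁻⁴)(+4.8)+(7.6 × 10⁻⁴)(-0.50) = -1.6 × 10⁻³ → UNSTABLE
  208–237 m: −αΔT+βΔS = −(2.5 × 10⁻⁴)(-3.5)+(7.6 × 10⁻⁴)(+1.03) = 1.7 × 10⁻³ → stable
  237–252 m: −αΔT+βΔS = −(2.5 × 10⁻⁴)(+0.0)+(7.6 × 10⁻⁴)(+0.55) = 4.2 × 10⁻⁴ → stable
The 206–208 m interval has Δρ < 0: lighter water underlies denser water.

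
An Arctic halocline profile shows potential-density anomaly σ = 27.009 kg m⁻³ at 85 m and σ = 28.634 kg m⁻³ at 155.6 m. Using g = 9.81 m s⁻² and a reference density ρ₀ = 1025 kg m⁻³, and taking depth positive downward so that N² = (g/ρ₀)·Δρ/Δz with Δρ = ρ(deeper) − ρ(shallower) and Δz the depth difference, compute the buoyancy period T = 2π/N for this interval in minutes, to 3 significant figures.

7.06 min

Δρ = 1028.634 − 1027.009 = 1.625 kg m⁻³ over Δz = 155.6 − 85 = 70.6 m.
N² = (9.81/1025) × (1.625/70.6) = 2.2029 × 10⁻⁴ s⁻².
N = √(2.2029 × 10⁻⁴) = 0.014842 rad s⁻¹, so T = 2π/N = 423.34 s = 7.0557 min ≈ 7.06 min.
N² > 0, so the interval is statically stable.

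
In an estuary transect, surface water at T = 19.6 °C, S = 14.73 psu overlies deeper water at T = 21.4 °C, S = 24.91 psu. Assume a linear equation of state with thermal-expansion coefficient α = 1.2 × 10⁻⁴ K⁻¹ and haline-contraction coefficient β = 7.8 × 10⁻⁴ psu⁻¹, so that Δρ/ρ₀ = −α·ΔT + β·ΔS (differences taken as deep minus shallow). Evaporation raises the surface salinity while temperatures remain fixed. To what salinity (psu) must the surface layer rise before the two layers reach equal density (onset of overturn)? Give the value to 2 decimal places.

24.63 psu

Neutral buoyancy requires −α(T_deep − T_surf) + β(S_deep − S_surf′) = 0.
S_surf′ = S_deep − (α/β)·ΔT = 24.91 − (1.2 × 10⁻⁴/7.8 × 10⁻⁴)·(+1.8) = 24.6331 psu.
Increase required: 24.6331 − 14.73 = 9.9031 psu.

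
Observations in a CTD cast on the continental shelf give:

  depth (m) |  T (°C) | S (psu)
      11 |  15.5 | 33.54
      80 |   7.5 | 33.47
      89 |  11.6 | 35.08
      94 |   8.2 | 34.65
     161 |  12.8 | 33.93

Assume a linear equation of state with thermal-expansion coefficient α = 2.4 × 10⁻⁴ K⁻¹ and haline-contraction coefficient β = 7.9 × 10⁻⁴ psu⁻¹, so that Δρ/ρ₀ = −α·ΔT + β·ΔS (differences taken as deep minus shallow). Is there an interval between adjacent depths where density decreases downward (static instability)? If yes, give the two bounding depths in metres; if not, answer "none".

94–161 m

Evaluate Δρ/ρ₀ = −αΔT + βΔS across each adjacent pair:
  11–80 m: −αΔT+βΔS = −(2.4 × 10⁻⁴)(-8.0)+(7.9 × 10⁻⁴)(-0.07) = 1.9 × 10⁻³ → stable
  80–89 m: −αΔT+βΔS = −(2.4 × 10⁻⁴)(+4.1)+(7.9 × 10⁻⁴)(+1.61) = 2.9 × 10⁻⁴ → stable
  89–94 m: −αΔT+βΔS = −(2.4 × 10⁻⁴)(-3.4)+(7.9 × 10⁻⁴)(-0.43) = 4.8 × 10⁻⁴ → stable
  94–161 m: −αΔT+βΔS = −(2.4 × 10⁻⁴)(+4.6)+(7.9 × 10⁻⁴)(-0.72) = -1.7 × 10⁻³ → UNSTABLE
The 94–161 m interval has Δρ < 0: lighter water underlies denser water.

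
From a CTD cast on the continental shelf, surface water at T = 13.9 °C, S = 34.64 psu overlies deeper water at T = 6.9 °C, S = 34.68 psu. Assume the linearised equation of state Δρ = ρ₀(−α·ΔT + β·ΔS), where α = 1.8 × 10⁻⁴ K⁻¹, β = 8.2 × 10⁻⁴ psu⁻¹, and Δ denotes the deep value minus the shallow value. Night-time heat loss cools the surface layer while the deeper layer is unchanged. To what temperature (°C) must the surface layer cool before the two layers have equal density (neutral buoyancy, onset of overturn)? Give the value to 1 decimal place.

Neutral buoyancy requires Δρ = 0, i.e. −α(T_deep − T_surf′) + β(S_deep − S_surf) = 0.
T_surf′ = T_deep − (β/α)·ΔS = 6.9 − (8.2 × 10⁻⁴/1.8 × 10⁻⁴)·(+0.04) = 6.718 °C.
Cooling required: 13.9 − (6.718) = 7.182 °C.

6.7 °C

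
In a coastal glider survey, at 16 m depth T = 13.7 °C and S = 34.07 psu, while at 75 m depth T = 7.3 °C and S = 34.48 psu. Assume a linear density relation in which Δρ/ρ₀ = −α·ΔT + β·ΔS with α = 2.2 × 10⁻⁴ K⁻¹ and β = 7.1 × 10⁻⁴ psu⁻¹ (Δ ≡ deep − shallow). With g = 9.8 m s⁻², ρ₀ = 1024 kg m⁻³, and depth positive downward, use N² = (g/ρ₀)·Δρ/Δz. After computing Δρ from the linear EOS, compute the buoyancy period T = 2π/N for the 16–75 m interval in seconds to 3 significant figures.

ΔT = -6.4 K, ΔS = +0.41 psu (deep − shallow).
Δρ/ρ₀ = −αΔT + βΔS = 1.408 × 10⁻³ + 2.911 × 10⁻⁴ = 1.6991 × 10⁻³, so Δρ ≈ 1.740 kg m⁻³.
N² = (g/ρ₀)·Δρ/Δz = g·(Δρ/ρ₀)/Δz = 9.8 × 1.6991 × 10⁻³ / 59 = 2.8222 × 10⁻⁴ s⁻².
N = √(2.8222 × 10⁻⁴) = 0.016799 rad s⁻¹ → T = 2π/N = 374.02 s ≈ 374 s.

374 s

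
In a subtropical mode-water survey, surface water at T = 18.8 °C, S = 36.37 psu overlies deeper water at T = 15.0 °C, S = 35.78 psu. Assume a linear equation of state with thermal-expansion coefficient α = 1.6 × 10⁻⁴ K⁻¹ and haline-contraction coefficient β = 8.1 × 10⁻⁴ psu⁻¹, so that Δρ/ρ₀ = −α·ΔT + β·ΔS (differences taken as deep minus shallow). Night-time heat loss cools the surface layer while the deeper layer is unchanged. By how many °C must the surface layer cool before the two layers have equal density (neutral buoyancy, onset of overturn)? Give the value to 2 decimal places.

0.81 °C

Neutral buoyancy requires Δρ = 0, i.e. −α(T_deep − T_surf′) + β(S_deep − S_surf) = 0.
T_surf′ = T_deep − (β/α)·ΔS = 15.0 − (8.1 × 10⁻⁴/1.6 × 10⁻⁴)·(-0.59) = 17.9869 °C.
Cooling required: 18.8 − (17.9869) = 0.8131 °C.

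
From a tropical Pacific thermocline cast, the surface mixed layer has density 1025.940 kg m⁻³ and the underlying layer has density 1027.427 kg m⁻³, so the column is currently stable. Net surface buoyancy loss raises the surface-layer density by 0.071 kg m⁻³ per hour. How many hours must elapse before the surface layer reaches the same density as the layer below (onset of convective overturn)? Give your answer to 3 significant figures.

20.9 hours

Density deficit of the surface layer: 1027.427 − 1025.940 = 1.487 kg m⁻³.
Required change = 1.487 / 0.071 = 20.9 hours.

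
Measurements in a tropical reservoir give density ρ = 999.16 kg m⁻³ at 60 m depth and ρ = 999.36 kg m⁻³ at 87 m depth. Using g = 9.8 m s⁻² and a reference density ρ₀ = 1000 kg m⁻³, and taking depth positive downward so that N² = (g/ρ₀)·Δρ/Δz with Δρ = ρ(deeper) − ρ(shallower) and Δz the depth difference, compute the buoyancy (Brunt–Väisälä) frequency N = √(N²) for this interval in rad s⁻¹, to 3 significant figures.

8.52 × 10⁻³ rad s⁻¹

Δρ = 999.36 − 999.16 = 0.20 kg m⁻³ over Δz = 87 − 60 = 27 m.
N² = (9.8/1000) × (0.20/27) = 7.2593 × 10⁻⁵ s⁻².
N = √(7.2593 × 10⁻⁵) = 8.5202 × 10⁻³ rad s⁻¹ ≈ 8.52 × 10⁻³ rad s⁻¹.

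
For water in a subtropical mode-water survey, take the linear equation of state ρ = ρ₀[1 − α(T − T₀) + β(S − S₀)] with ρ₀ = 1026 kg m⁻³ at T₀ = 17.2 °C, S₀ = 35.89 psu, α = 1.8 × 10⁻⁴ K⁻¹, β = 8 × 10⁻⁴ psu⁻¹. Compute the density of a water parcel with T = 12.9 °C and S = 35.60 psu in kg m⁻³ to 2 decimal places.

T − T₀ = -4.3 K, S − S₀ = -0.29 psu.
Bracket = 1 − α·(-4.3) + β·(-0.29) = 1 + (5.42 × 10⁻⁴) = 1.0005420.
ρ = 1026 × 1.0005420 = 1026.56 kg m⁻³.

1026.56 kg m⁻³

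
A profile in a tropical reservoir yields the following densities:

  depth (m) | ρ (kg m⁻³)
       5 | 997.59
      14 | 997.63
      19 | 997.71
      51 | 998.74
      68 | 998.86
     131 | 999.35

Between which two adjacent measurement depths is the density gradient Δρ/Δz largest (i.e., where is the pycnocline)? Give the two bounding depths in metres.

Compute the density gradient over each adjacent pair:
  5–14 m: Δρ/Δz = 0.04/9 = 4.4 × 10⁻³ kg m⁻⁴
  14–19 m: Δρ/Δz = 0.08/5 = 0.016 kg m⁻⁴
  19–51 m: Δρ/Δz = 1.03/32 = 0.032 kg m⁻⁴
  51–68 m: Δρ/Δz = 0.12/17 = 7.1 × 10⁻³ kg m⁻⁴
  68–131 m: Δρ/Δz = 0.49/63 = 7.8 × 10⁻³ kg m⁻⁴
The largest gradient is in the 19–51 m interval — the pycnocline.

19–51 m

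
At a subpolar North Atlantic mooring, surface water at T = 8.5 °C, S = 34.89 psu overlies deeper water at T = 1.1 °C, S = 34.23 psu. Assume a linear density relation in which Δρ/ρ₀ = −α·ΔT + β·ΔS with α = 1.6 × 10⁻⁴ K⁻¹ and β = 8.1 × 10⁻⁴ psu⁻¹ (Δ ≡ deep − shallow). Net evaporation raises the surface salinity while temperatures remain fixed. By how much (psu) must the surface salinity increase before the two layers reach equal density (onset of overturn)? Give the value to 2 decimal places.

0.80 psu

Neutral buoyancy requires −α(T_deep − T_surf) + β(S_deep − S_surf′) = 0.
S_surf′ = S_deep − (α/β)·ΔT = 34.23 − (1.6 × 10⁻⁴/8.1 × 10⁻⁴)·(-7.4) = 35.6917 psu.
Increase required: 35.6917 − 34.89 = 0.8017 psu.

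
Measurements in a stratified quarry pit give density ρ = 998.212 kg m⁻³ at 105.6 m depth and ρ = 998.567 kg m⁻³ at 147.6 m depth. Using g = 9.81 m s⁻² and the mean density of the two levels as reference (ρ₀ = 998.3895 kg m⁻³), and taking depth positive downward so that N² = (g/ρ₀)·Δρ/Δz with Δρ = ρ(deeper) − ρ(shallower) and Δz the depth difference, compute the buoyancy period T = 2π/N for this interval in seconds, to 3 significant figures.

689 s

Δρ = 998.567 − 998.212 = 0.355 kg m⁻³ over Δz = 147.6 − 105.6 = 42 m.
N² = (9.81/998.3895) × (0.355/42) = 8.3052 × 10⁻⁵ s⁻².
N = √(8.3052 × 10⁻⁵) = 9.1133 × 10⁻³ rad s⁻¹, so T = 2π/N = 689.45 s ≈ 689 s.
Since Δρ > 0 the layer is stably stratified.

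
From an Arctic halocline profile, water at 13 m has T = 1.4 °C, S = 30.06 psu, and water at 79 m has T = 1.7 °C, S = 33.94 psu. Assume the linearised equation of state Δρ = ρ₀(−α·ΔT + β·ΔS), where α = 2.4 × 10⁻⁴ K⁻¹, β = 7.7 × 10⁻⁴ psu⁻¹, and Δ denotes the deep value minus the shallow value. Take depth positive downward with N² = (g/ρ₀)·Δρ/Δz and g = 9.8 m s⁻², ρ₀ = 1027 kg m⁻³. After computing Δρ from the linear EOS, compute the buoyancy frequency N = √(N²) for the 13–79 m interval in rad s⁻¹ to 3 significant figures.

0.0208 rad s⁻¹

ΔT = +0.3 K, ΔS = +3.88 psu (deep − shallow).
Δρ/ρ₀ = −αΔT + βΔS = -7.20 × 10⁻⁵ + 2.9876 × 10⁻³ = 2.9156 × 10⁻³, so Δρ ≈ 2.994 kg m⁻³.
N² = (g/ρ₀)·Δρ/Δz = g·(Δρ/ρ₀)/Δz = 9.8 × 2.9156 × 10⁻³ / 66 = 4.3292 × 10⁻⁴ s⁻².
N = √(4.3292 × 10⁻⁴) = 0.020807 rad s⁻¹ ≈ 0.0208 rad s⁻¹.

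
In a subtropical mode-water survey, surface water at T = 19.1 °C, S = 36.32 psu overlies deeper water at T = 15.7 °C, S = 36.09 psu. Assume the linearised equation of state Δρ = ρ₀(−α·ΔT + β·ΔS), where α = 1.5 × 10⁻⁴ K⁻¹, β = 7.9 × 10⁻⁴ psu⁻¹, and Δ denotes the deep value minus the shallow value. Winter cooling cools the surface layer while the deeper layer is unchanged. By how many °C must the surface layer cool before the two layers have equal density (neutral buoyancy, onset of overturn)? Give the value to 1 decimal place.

Neutral buoyancy requires Δρ = 0, i.e. −α(T_deep − T_surf′) + β(S_deep − S_surf) = 0.
T_surf′ = T_deep − (β/α)·ΔS = 15.7 − (7.9 × 10⁻⁴/1.5 × 10⁻⁴)·(-0.23) = 16.911 °C.
Cooling required: 19.1 − (16.911) = 2.189 °C.

2.2 °C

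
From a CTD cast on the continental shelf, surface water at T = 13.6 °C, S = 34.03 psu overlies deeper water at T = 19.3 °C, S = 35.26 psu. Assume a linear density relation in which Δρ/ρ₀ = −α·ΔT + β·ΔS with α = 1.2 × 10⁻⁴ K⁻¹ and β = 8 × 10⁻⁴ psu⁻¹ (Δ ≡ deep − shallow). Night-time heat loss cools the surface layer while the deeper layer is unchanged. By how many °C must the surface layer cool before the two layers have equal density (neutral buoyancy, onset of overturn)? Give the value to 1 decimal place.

Neutral buoyancy requires Δρ = 0, i.e. −α(T_deep − T_surf′) + β(S_deep − S_surf) = 0.
T_surf′ = T_deep − (β/α)·ΔS = 19.3 − (8 × 10⁻⁴/1.2 × 10⁻⁴)·(+1.23) = 11.100 °C.
Cooling required: 13.6 − (11.100) = 2.500 °C.

2.5 °C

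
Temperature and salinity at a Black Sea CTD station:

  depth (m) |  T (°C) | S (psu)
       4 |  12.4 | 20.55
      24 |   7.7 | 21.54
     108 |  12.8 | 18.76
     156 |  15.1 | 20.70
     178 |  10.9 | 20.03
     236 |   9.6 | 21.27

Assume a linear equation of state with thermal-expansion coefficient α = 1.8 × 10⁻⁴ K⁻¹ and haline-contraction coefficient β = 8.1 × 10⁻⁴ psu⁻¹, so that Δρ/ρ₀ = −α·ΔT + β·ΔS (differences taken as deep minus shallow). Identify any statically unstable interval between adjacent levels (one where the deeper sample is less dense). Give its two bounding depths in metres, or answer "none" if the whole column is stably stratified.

Evaluate Δρ/ρ₀ = −αΔT + βΔS across each adjacent pair:
  4–24 m: −αΔT+βΔS = −(1.8 × 10⁻⁴)(-4.7)+(8.1 × 10⁻⁴)(+0.99) = 1.6 × 10⁻³ → stable
  24–108 m: −αΔT+βΔS = −(1.8 × 10⁻⁴)(+5.1)+(8.1 × 10⁻⁴)(-2.78) = -3.2 × 10⁻³ → UNSTABLE
  108–156 m: −αΔT+βΔS = −(1.8 × 10⁻⁴)(+2.3)+(8.1 × 10⁻⁴)(+1.94) = 1.2 × 10⁻³ → stable
  156–178 m: −αΔT+βΔS = −(1.8 × 10⁻⁴)(-4.2)+(8.1 × 10⁻⁴)(-0.67) = 2.1 × 10⁻⁴ → stable
  178–236 m: −αΔT+βΔS = −(1.8 × 10⁻⁴)(-1.3)+(8.1 × 10⁻⁴)(+1.24) = 1.2 × 10⁻³ → stable
The 24–108 m interval has Δρ < 0: lighter water underlies denser water.

24–108 m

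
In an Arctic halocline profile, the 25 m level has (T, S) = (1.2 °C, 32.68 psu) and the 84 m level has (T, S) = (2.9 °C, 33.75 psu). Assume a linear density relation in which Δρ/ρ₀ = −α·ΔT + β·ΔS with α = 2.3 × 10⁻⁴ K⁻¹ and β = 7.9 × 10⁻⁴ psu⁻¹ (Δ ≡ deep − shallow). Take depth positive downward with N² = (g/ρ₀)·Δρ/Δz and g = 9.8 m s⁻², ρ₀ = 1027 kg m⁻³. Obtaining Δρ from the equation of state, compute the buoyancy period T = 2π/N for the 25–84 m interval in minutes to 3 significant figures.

ΔT = +1.7 K, ΔS = +1.07 psu (deep − shallow).
Δρ/ρ₀ = −αΔT + βΔS = -3.91 × 10⁻⁴ + 8.453 × 10⁻⁴ = 4.543 × 10⁻⁴, so Δρ ≈ 0.4666 kg m⁻³.
N² = (g/ρ₀)·Δρ/Δz = g·(Δρ/ρ₀)/Δz = 9.8 × 4.543 × 10⁻⁴ / 59 = 7.5460 × 10⁻⁵ s⁻².
N = √(7.5460 × 10⁻⁵) = 8.6868 × 10⁻³ rad s⁻¹ → T = 2π/N = 723.30 s = 12.055 min ≈ 12.1 min.

12.1 min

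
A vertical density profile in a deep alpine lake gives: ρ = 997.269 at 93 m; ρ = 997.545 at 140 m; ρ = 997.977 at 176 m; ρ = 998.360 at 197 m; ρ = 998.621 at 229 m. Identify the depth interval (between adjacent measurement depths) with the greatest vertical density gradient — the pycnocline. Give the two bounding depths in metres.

Compute the density gradient over each adjacent pair:
  93–140 m: Δρ/Δz = 0.276/47 = 5.9 × 10⁻³ kg m⁻⁴
  140–176 m: Δρ/Δz = 0.432/36 = 0.012 kg m⁻⁴
  176–197 m: Δρ/Δz = 0.383/21 = 0.018 kg m⁻⁴
  197–229 m: Δρ/Δz = 0.261/32 = 8.2 × 10⁻³ kg m⁻⁴
The largest gradient is in the 176–197 m interval — the pycnocline.

176–197 m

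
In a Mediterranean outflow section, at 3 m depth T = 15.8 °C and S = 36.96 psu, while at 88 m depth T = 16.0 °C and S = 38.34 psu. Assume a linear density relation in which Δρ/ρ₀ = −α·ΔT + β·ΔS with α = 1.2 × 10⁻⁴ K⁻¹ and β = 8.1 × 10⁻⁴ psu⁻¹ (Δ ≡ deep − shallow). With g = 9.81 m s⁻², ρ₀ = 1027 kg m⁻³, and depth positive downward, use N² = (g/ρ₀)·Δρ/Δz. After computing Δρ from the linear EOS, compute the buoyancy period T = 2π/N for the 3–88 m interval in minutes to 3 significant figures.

ΔT = +0.2 K, ΔS = +1.38 psu (deep − shallow).
Δρ/ρ₀ = −αΔT + βΔS = -2.40 × 10⁻⁵ + 1.1178 × 10⁻³ = 1.0938 × 10⁻³, so Δρ ≈ 1.123 kg m⁻³.
N² = (g/ρ₀)·Δρ/Δz = g·(Δρ/ρ₀)/Δz = 9.81 × 1.0938 × 10⁻³ / 85 = 1.2624 × 10⁻⁴ s⁻².
N = √(1.2624 × 10⁻⁴) = 0.011236 rad s⁻¹ → T = 2π/N = 559.20 s = 9.3200 min ≈ 9.32 min.

9.32 min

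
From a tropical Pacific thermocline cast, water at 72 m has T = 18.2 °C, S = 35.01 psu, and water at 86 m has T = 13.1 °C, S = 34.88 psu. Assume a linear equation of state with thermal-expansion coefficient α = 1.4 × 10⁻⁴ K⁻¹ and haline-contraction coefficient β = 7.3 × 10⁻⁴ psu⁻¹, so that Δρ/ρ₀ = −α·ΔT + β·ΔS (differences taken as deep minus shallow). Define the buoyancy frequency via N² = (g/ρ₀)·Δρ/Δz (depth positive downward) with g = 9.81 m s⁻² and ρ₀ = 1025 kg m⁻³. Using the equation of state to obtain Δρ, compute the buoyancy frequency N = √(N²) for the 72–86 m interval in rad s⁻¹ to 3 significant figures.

0.0208 rad s⁻¹

ΔT = -5.1 K, ΔS = -0.13 psu (deep − shallow).
Δρ/ρ₀ = −αΔT + βΔS = 7.14 × 10⁻⁴ − 9.49 × 10⁻⁵ = 6.191 × 10⁻⁴, so Δρ ≈ 0.6346 kg m⁻³.
N² = (g/ρ₀)·Δρ/Δz = g·(Δρ/ρ₀)/Δz = 9.81 × 6.191 × 10⁻⁴ / 14 = 4.3381 × 10⁻⁴ s⁻².
N = √(4.3381 × 10⁻⁴) = 0.020828 rad s⁻¹ ≈ 0.0208 rad s⁻¹.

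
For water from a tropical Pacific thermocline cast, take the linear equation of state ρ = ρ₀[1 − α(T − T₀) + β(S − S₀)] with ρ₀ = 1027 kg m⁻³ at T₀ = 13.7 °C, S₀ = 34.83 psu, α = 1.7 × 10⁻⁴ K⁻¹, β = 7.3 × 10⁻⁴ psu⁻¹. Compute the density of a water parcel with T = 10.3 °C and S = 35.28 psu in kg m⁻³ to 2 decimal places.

1027.93 kg m⁻³

T − T₀ = -3.4 K, S − S₀ = +0.45 psu.
Bracket = 1 − α·(-3.4) + β·(+0.45) = 1 + (9.065 × 10⁻⁴) = 1.0009065.
ρ = 1027 × 1.0009065 = 1027.93 kg m⁻³.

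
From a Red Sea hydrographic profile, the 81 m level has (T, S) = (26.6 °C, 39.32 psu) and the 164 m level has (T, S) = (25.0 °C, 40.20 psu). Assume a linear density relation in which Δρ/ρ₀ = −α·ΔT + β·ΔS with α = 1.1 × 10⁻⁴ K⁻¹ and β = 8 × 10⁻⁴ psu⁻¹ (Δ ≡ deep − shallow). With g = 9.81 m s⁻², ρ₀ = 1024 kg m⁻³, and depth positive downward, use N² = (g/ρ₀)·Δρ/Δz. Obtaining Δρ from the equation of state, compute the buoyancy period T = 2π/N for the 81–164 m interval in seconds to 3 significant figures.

ΔT = -1.6 K, ΔS = +0.88 psu (deep − shallow).
Δρ/ρ₀ = −αΔT + βΔS = 1.76 × 10⁻⁴ + 7.04 × 10⁻⁴ = 8.80 × 10⁻⁴, so Δρ ≈ 0.9011 kg m⁻³.
N² = (g/ρ₀)·Δρ/Δz = g·(Δρ/ρ₀)/Δz = 9.81 × 8.80 × 10⁻⁴ / 83 = 1.0401 × 10⁻⁴ s⁻².
N = √(1.0401 × 10⁻⁴) = 0.010199 rad s⁻¹ → T = 2π/N = 616.06 s ≈ 616 s.

616 s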